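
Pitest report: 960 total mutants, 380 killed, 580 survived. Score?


Mutation score = killed / total * 100
Mutation score = 380 / 960 * 100
Mutation score = 39.58%

39.58%


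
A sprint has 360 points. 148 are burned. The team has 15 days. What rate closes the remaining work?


Formula: Required rate = Remaining points / Days left
Remaining = 360 - 148 = 212 points
Required rate = 212 / 15 = 14.13 points/day

14.13 points/day


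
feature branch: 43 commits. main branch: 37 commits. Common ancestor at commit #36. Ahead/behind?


Common ancestor: commit #36
feature commits after divergence: 43 - 36 = 7
main commits after divergence: 37 - 36 = 1
feature is 7 commits ahead of main
main is 1 commits ahead of feature

feature ahead: 7, main ahead: 1


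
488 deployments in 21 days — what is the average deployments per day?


Formula: deployments per day = releases / days
= 488 / 21
= 23.238 deploys/day
(equivalently, 162.67 deploys/week)

23.238 deploys/day


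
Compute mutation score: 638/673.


Mutation score = killed / total * 100
Mutation score = 638 / 673 * 100
Mutation score = 94.8%

94.8%


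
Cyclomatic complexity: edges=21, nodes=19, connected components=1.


Formula: V(G) = E - N + 2P
V(G) = 21 - 19 + 2*1
V(G) = 2 + 2
V(G) = 4

4


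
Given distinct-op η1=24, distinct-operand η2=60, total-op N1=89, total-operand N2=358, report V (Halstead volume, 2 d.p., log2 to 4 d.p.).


Formula: V = N * log2(η), where N = N1 + N2 and η = η1 + η2
η = 24 + 60 = 84
N = 89 + 358 = 447
log2(84) ≈ 6.3923
V = 447 * 6.3923 = 2857.36

2857.36


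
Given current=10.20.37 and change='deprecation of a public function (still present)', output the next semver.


Current: 10.20.37
Change category: 'deprecation of a public function (still present)' → minor bump
SemVer rule: minor bump → increment MINOR, reset PATCH to 0 (MAJOR unchanged)
New: 10.21.0

10.21.0


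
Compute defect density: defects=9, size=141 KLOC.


Defect density = defects / KLOC
Defect density = 9 / 141
Defect density = 0.064 defects/KLOC

0.064 defects/KLOC


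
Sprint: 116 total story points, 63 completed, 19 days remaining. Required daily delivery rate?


Formula: Required rate = Remaining points / Days left
Remaining = 116 - 63 = 53 points
Required rate = 53 / 19 = 2.79 points/day

2.79 points/day


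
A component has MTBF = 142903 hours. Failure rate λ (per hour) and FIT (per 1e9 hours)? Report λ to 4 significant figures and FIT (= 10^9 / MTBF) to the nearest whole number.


Formula: λ = 1 / MTBF; FIT = λ × 1e9 = 1e9 / MTBF
λ = 1 / 142903 ≈ 6.998e-06 failures/hour
FIT = 1e9 / 142903 ≈ 6998 failures per 1e9 hours (nearest whole number)

λ = 6.998e-06 /h, FIT = 6998


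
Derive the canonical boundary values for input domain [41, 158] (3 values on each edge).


Range: [41, 158]
Boundaries: just below min, min, min+1, max-1, max, just above max
Values: [40, 41, 42, 157, 158, 159]

[40, 41, 42, 157, 158, 159]


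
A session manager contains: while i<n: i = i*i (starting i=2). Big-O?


Reasoning: squaring drives double-exponential growth; iterations ~ log log n
Complexity: O(log log n)

O(log log n)


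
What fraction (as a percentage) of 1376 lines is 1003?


Coverage = covered / total * 100
Coverage = 1003 / 1376 * 100
Coverage = 72.89%

72.89%


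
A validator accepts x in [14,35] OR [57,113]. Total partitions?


Valid ranges: [14,35] and [57,113]
Class 1: x < 14 — invalid
Class 2: 14 ≤ x ≤ 35 — valid
Class 3: 35 < x < 57 — invalid (gap between ranges)
Class 4: 57 ≤ x ≤ 113 — valid
Class 5: x > 113 — invalid
Total equivalence classes: 5

5 equivalence classes


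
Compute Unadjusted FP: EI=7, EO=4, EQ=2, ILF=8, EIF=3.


UFP = EI*4 + EO*5 + EQ*4 + ILF*10 + EIF*7
UFP = 7*4 + 4*5 + 2*4 + 8*10 + 3*7
UFP = 28 + 20 + 8 + 80 + 21
UFP = 157

157


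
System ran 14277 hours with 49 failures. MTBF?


Formula: MTBF = Total operating time / Number of failures
MTBF = 14277 / 49
MTBF = 291.37 hours

291.37 hours


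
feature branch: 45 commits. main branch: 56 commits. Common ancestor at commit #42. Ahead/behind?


Common ancestor: commit #42
feature commits after divergence: 45 - 42 = 3
main commits after divergence: 56 - 42 = 14
feature is 3 commits ahead of main
main is 14 commits ahead of feature

feature ahead: 3, main ahead: 14


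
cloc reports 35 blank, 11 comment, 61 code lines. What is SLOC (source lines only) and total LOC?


Total LOC = blank + comment + code
Total LOC = 35 + 11 + 61 = 107
SLOC (source only) = code = 61

Total LOC: 107, SLOC: 61


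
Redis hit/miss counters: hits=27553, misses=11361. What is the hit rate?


Formula: hit rate = hits / (hits + misses) * 100
hit rate = 27553 / (27553 + 11361) * 100
hit rate = 27553 / 38914 * 100
hit rate = 70.8%

70.8%


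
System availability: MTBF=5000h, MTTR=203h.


Availability = MTBF / (MTBF + MTTR)
Availability = 5000 / (5000 + 203)
Availability = 5000 / 5203
Availability = 96.0984%

96.0984%


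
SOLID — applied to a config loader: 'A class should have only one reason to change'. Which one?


This describes the Single Responsibility Principle (SRP)

Single Responsibility Principle (SRP)


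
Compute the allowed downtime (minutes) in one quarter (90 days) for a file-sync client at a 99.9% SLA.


Formula: allowed downtime = period * (100 - SLA) / 100
Period (quarter (90 days)) = 129600 minutes
Unavailability fraction = (100 - 99.9) / 100
Allowed downtime = 129600 * (100 - 99.9) / 100
Allowed downtime = 129.6 minutes

129.6 minutes


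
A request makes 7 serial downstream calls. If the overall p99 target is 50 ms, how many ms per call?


Formula: per_stage = total_budget / stages
per_stage = 50 / 7
per_stage = 7.14 ms

7.14 ms


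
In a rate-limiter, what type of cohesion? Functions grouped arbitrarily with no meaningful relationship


Reasoning: Worst: random grouping
Type: Coincidental cohesion

Coincidental cohesion


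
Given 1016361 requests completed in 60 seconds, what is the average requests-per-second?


Formula: throughput = requests / seconds
throughput = 1016361 / 60
throughput = 16939.35 requests/second

16939.35 requests/second


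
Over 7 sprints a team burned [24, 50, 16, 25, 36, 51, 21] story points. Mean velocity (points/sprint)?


Formula: Avg velocity = Total points / Number of sprints
Points: [24, 50, 16, 25, 36, 51, 21]
Sum = 24 + 50 + 16 + 25 + 36 + 51 + 21 = 223
Avg velocity = 223 / 7 = 31.86 points/sprint

31.86 points/sprint


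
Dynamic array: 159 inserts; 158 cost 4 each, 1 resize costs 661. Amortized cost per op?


Formula: Amortized cost = Total cost / Operations
Total cost = (158 * 4) + (1 * 661)
Total cost = 632 + 661 = 1293
Amortized = 1293 / 159 = 8.1321

8.1321


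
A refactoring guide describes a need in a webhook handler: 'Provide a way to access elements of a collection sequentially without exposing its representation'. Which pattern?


This matches the Iterator pattern

Iterator


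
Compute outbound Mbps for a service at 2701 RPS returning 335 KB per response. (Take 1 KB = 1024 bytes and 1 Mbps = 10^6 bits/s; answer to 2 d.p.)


Formula: Mbps = payload_bytes * RPS * 8 / 1e6
Payload per request = 335 KB = 335 * 1024 = 343040 bytes
Total bytes/sec = 343040 * 2701 = 926551040
Total bits/sec = 926551040 * 8 = 7412408320
Mbps = 7412408320 / 1e6 = 7412.41

7412.41 Mbps


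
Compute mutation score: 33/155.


Mutation score = killed / total * 100
Mutation score = 33 / 155 * 100
Mutation score = 21.29%

21.29%


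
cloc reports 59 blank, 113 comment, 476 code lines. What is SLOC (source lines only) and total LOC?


Total LOC = blank + comment + code
Total LOC = 59 + 113 + 476 = 648
SLOC (source only) = code = 476

Total LOC: 648, SLOC: 476


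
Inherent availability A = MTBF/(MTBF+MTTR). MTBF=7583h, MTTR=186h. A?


Availability = MTBF / (MTBF + MTTR)
Availability = 7583 / (7583 + 186)
Availability = 7583 / 7769
Availability = 97.6059%

97.6059%


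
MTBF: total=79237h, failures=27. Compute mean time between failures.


Formula: MTBF = Total operating time / Number of failures
MTBF = 79237 / 27
MTBF = 2934.7 hours

2934.7 hours


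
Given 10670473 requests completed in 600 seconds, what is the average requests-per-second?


Formula: throughput = requests / seconds
throughput = 10670473 / 600
throughput = 17784.12 requests/second

17784.12 requests/second


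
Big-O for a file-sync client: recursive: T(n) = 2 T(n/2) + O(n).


Reasoning: master theorem case 2 (merge-sort recurrence)
Complexity: O(n log n)

O(n log n)


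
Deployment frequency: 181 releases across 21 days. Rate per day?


Formula: deployments per day = releases / days
= 181 / 21
= 8.619 deploys/day
(equivalently, 60.33 deploys/week)

8.619 deploys/day


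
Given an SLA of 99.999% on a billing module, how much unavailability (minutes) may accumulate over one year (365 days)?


Formula: allowed downtime = period * (100 - SLA) / 100
Period (year (365 days)) = 525600 minutes
Unavailability fraction = (100 - 99.999) / 100
Allowed downtime = 525600 * (100 - 99.999) / 100
Allowed downtime = 5.256 minutes

5.256 minutes


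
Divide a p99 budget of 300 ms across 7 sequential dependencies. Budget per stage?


Formula: per_stage = total_budget / stages
per_stage = 300 / 7
per_stage = 42.86 ms

42.86 ms


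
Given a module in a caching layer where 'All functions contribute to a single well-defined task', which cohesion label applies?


Reasoning: Best: single purpose
Type: Functional cohesion

Functional cohesion


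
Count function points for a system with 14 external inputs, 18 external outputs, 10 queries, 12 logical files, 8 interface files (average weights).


UFP = EI*4 + EO*5 + EQ*4 + ILF*10 + EIF*7
UFP = 14*4 + 18*5 + 10*4 + 12*10 + 8*7
UFP = 56 + 90 + 40 + 120 + 56
UFP = 362

362


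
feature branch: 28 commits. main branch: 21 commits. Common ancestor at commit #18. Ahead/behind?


Common ancestor: commit #18
feature commits after divergence: 28 - 18 = 10
main commits after divergence: 21 - 18 = 3
feature is 10 commits ahead of main
main is 3 commits ahead of feature

feature ahead: 10, main ahead: 3


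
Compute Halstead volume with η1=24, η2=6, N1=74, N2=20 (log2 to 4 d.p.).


Formula: V = N * log2(η), where N = N1 + N2 and η = η1 + η2
η = 24 + 6 = 30
N = 74 + 20 = 94
log2(30) ≈ 4.9069
V = 94 * 4.9069 = 461.25

461.25


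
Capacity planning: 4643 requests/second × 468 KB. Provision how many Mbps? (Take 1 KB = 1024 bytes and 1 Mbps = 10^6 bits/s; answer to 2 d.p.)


Formula: Mbps = payload_bytes * RPS * 8 / 1e6
Payload per request = 468 KB = 468 * 1024 = 479232 bytes
Total bytes/sec = 479232 * 4643 = 2225074176
Total bits/sec = 2225074176 * 8 = 17800593408
Mbps = 17800593408 / 1e6 = 17800.59

17800.59 Mbps


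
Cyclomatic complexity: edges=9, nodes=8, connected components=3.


Formula: V(G) = E - N + 2P
V(G) = 9 - 8 + 2*3
V(G) = 1 + 6
V(G) = 7

7


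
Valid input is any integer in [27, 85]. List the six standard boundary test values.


Range: [27, 85]
Boundaries: just below min, min, min+1, max-1, max, just above max
Values: [26, 27, 28, 84, 85, 86]

[26, 27, 28, 84, 85, 86]


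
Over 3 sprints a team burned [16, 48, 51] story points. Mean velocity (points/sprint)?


Formula: Avg velocity = Total points / Number of sprints
Points: [16, 48, 51]
Sum = 16 + 48 + 51 = 115
Avg velocity = 115 / 3 = 38.33 points/sprint

38.33 points/sprint


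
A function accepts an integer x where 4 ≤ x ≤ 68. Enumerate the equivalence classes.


Valid range: [4, 68]
Class 1: x < 4 — invalid
Class 2: 4 ≤ x ≤ 68 — valid
Class 3: x > 68 — invalid
Total equivalence classes: 3

3 equivalence classes


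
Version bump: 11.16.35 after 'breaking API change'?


Current: 11.16.35
Change category: 'breaking API change' → major bump
SemVer rule: major bump → increment MAJOR, reset MINOR and PATCH to 0
New: 12.0.0

12.0.0


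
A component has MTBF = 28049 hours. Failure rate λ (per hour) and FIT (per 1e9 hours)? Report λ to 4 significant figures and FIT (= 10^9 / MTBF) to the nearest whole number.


Formula: λ = 1 / MTBF; FIT = λ × 1e9 = 1e9 / MTBF
λ = 1 / 28049 ≈ 3.565e-05 failures/hour
FIT = 1e9 / 28049 ≈ 35652 failures per 1e9 hours (nearest whole number)

λ = 3.565e-05 /h, FIT = 35652


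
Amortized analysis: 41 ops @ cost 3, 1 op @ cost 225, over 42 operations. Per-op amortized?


Formula: Amortized cost = Total cost / Operations
Total cost = (41 * 3) + (1 * 225)
Total cost = 123 + 225 = 348
Amortized = 348 / 42 = 8.2857

8.2857


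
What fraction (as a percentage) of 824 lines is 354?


Coverage = covered / total * 100
Coverage = 354 / 824 * 100
Coverage = 42.96%

42.96%


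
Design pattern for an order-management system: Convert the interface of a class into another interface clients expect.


This matches the Adapter pattern

Adapter


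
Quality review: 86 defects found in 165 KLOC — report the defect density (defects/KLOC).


Defect density = defects / KLOC
Defect density = 86 / 165
Defect density = 0.521 defects/KLOC

0.521 defects/KLOC


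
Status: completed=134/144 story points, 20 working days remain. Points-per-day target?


Formula: Required rate = Remaining points / Days left
Remaining = 144 - 134 = 10 points
Required rate = 10 / 20 = 0.5 points/day

0.5 points/day


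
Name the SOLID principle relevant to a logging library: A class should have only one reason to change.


This describes the Single Responsibility Principle (SRP)

Single Responsibility Principle (SRP)


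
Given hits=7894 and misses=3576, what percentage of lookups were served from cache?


Formula: hit rate = hits / (hits + misses) * 100
hit rate = 7894 / (7894 + 3576) * 100
hit rate = 7894 / 11470 * 100
hit rate = 68.82%

68.82%


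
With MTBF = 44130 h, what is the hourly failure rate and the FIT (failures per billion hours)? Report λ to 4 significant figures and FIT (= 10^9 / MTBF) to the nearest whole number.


Formula: λ = 1 / MTBF; FIT = λ × 1e9 = 1e9 / MTBF
λ = 1 / 44130 ≈ 2.266e-05 failures/hour
FIT = 1e9 / 44130 ≈ 22660 failures per 1e9 hours (nearest whole number)

λ = 2.266e-05 /h, FIT = 22660


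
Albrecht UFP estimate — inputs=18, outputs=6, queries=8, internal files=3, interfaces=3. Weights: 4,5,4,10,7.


UFP = EI*4 + EO*5 + EQ*4 + ILF*10 + EIF*7
UFP = 18*4 + 6*5 + 8*4 + 3*10 + 3*7
UFP = 72 + 30 + 32 + 30 + 21
UFP = 185

185


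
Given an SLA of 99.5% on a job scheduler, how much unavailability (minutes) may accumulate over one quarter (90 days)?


Formula: allowed downtime = period * (100 - SLA) / 100
Period (quarter (90 days)) = 129600 minutes
Unavailability fraction = (100 - 99.5) / 100
Allowed downtime = 129600 * (100 - 99.5) / 100
Allowed downtime = 648.0 minutes

648.0 minutes


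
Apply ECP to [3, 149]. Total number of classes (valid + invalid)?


Valid range: [3, 149]
Class 1: x < 3 — invalid
Class 2: 3 ≤ x ≤ 149 — valid
Class 3: x > 149 — invalid
Total equivalence classes: 3

3 equivalence classes


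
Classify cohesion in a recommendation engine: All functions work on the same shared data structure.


Reasoning: Functions share data
Type: Communicational cohesion

Communicational cohesion


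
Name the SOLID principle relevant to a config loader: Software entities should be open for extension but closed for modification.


This describes the Open/Closed Principle (OCP)

Open/Closed Principle (OCP)


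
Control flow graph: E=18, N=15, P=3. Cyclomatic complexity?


Formula: V(G) = E - N + 2P
V(G) = 18 - 15 + 2*3
V(G) = 3 + 6
V(G) = 9

9


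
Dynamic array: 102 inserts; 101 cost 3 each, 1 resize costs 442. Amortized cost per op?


Formula: Amortized cost = Total cost / Operations
Total cost = (101 * 3) + (1 * 442)
Total cost = 303 + 442 = 745
Amortized = 745 / 102 = 7.3039

7.3039


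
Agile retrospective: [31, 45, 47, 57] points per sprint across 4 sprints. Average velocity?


Formula: Avg velocity = Total points / Number of sprints
Points: [31, 45, 47, 57]
Sum = 31 + 45 + 47 + 57 = 180
Avg velocity = 180 / 4 = 45.0 points/sprint

45.0 points/sprint


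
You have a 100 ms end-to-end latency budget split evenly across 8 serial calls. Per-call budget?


Formula: per_stage = total_budget / stages
per_stage = 100 / 8
per_stage = 12.5 ms

12.5 ms


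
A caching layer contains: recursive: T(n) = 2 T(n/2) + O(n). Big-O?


Reasoning: master theorem case 2 (merge-sort recurrence)
Complexity: O(n log n)

O(n log n)


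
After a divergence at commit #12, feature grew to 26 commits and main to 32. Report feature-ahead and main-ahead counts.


Common ancestor: commit #12
feature commits after divergence: 26 - 12 = 14
main commits after divergence: 32 - 12 = 20
feature is 14 commits ahead of main
main is 20 commits ahead of feature

feature ahead: 14, main ahead: 20


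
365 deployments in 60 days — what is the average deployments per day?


Formula: deployments per day = releases / days
= 365 / 60
= 6.083 deploys/day
(equivalently, 42.58 deploys/week)

6.083 deploys/day


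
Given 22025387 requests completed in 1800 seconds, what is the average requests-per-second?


Formula: throughput = requests / seconds
throughput = 22025387 / 1800
throughput = 12236.33 requests/second

12236.33 requests/second


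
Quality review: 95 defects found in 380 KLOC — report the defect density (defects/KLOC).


Defect density = defects / KLOC
Defect density = 95 / 380
Defect density = 0.25 defects/KLOC

0.25 defects/KLOC


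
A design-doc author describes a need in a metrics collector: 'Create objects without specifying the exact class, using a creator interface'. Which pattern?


This matches the Factory Method pattern

Factory Method


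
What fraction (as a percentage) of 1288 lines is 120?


Coverage = covered / total * 100
Coverage = 120 / 1288 * 100
Coverage = 9.32%

9.32%


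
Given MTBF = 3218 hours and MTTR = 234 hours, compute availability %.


Availability = MTBF / (MTBF + MTTR)
Availability = 3218 / (3218 + 234)
Availability = 3218 / 3452
Availability = 93.2213%

93.2213%


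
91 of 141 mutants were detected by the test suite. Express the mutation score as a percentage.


Mutation score = killed / total * 100
Mutation score = 91 / 141 * 100
Mutation score = 64.54%

64.54%


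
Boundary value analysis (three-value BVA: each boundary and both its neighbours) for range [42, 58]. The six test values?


Range: [42, 58]
Boundaries: just below min, min, min+1, max-1, max, just above max
Values: [41, 42, 43, 57, 58, 59]

[41, 42, 43, 57, 58, 59]


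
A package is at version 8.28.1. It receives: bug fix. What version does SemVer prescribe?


Current: 8.28.1
Change category: 'bug fix' → patch bump
SemVer rule: patch bump → increment PATCH (MAJOR and MINOR unchanged)
New: 8.28.2

8.28.2


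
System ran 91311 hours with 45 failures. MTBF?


Formula: MTBF = Total operating time / Number of failures
MTBF = 91311 / 45
MTBF = 2029.13 hours

2029.13 hours


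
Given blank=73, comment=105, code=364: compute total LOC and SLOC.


Total LOC = blank + comment + code
Total LOC = 73 + 105 + 364 = 542
SLOC (source only) = code = 364

Total LOC: 542, SLOC: 364


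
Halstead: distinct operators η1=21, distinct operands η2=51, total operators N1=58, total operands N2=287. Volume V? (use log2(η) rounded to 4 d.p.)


Formula: V = N * log2(η), where N = N1 + N2 and η = η1 + η2
η = 21 + 51 = 72
N = 58 + 287 = 345
log2(72) ≈ 6.1699
V = 345 * 6.1699 = 2128.62

2128.62


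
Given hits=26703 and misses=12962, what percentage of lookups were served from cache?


Formula: hit rate = hits / (hits + misses) * 100
hit rate = 26703 / (26703 + 12962) * 100
hit rate = 26703 / 39665 * 100
hit rate = 67.32%

67.32%


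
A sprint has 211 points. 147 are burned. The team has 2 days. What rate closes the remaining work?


Formula: Required rate = Remaining points / Days left
Remaining = 211 - 147 = 64 points
Required rate = 64 / 2 = 32.0 points/day

32.0 points/day


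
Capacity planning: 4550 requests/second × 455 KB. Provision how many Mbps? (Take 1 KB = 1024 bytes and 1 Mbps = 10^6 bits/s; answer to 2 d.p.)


Formula: Mbps = payload_bytes * RPS * 8 / 1e6
Payload per request = 455 KB = 455 * 1024 = 465920 bytes
Total bytes/sec = 465920 * 4550 = 2119936000
Total bits/sec = 2119936000 * 8 = 16959488000
Mbps = 16959488000 / 1e6 = 16959.49

16959.49 Mbps


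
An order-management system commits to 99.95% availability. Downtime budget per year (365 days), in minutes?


Formula: allowed downtime = period * (100 - SLA) / 100
Period (year (365 days)) = 525600 minutes
Unavailability fraction = (100 - 99.95) / 100
Allowed downtime = 525600 * (100 - 99.95) / 100
Allowed downtime = 262.8 minutes

262.8 minutes


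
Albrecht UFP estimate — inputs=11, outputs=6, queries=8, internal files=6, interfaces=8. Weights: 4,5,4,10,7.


UFP = EI*4 + EO*5 + EQ*4 + ILF*10 + EIF*7
UFP = 11*4 + 6*5 + 8*4 + 6*10 + 8*7
UFP = 44 + 30 + 32 + 60 + 56
UFP = 222

222


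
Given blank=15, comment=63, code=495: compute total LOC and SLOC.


Total LOC = blank + comment + code
Total LOC = 15 + 63 + 495 = 573
SLOC (source only) = code = 495

Total LOC: 573, SLOC: 495


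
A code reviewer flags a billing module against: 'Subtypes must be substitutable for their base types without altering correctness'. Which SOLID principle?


This describes the Liskov Substitution Principle (LSP)

Liskov Substitution Principle (LSP)


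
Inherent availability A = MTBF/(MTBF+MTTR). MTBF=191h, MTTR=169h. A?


Availability = MTBF / (MTBF + MTTR)
Availability = 191 / (191 + 169)
Availability = 191 / 360
Availability = 53.0556%

53.0556%


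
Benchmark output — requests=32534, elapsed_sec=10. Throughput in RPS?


Formula: throughput = requests / seconds
throughput = 32534 / 10
throughput = 3253.4 requests/second

3253.4 requests/second


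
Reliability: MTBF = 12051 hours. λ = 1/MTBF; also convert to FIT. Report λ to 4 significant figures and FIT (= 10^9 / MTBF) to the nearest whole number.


Formula: λ = 1 / MTBF; FIT = λ × 1e9 = 1e9 / MTBF
λ = 1 / 12051 ≈ 8.298e-05 failures/hour
FIT = 1e9 / 12051 ≈ 82981 failures per 1e9 hours (nearest whole number)

λ = 8.298e-05 /h, FIT = 82981


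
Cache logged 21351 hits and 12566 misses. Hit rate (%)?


Formula: hit rate = hits / (hits + misses) * 100
hit rate = 21351 / (21351 + 12566) * 100
hit rate = 21351 / 33917 * 100
hit rate = 62.95%

62.95%


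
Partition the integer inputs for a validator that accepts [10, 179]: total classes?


Valid range: [10, 179]
Class 1: x < 10 — invalid
Class 2: 10 ≤ x ≤ 179 — valid
Class 3: x > 179 — invalid
Total equivalence classes: 3

3 equivalence classes


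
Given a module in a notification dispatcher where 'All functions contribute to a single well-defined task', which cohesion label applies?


Reasoning: Best: single purpose
Type: Functional cohesion

Functional cohesion


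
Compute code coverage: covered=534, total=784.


Coverage = covered / total * 100
Coverage = 534 / 784 * 100
Coverage = 68.11%

68.11%


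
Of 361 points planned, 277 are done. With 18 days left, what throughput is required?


Formula: Required rate = Remaining points / Days left
Remaining = 361 - 277 = 84 points
Required rate = 84 / 18 = 4.67 points/day

4.67 points/day


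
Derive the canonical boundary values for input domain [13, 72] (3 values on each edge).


Range: [13, 72]
Boundaries: just below min, min, min+1, max-1, max, just above max
Values: [12, 13, 14, 71, 72, 73]

[12, 13, 14, 71, 72, 73]


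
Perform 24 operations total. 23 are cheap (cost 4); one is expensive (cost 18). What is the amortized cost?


Formula: Amortized cost = Total cost / Operations
Total cost = (23 * 4) + (1 * 18)
Total cost = 92 + 18 = 110
Amortized = 110 / 24 = 4.5833

4.5833


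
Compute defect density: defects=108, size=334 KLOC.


Defect density = defects / KLOC
Defect density = 108 / 334
Defect density = 0.323 defects/KLOC

0.323 defects/KLOC


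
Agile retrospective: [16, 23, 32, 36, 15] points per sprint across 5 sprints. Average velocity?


Formula: Avg velocity = Total points / Number of sprints
Points: [16, 23, 32, 36, 15]
Sum = 16 + 23 + 32 + 36 + 15 = 122
Avg velocity = 122 / 5 = 24.4 points/sprint

24.4 points/sprint


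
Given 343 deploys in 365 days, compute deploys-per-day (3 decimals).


Formula: deployments per day = releases / days
= 343 / 365
= 0.94 deploys/day
(equivalently, 6.58 deploys/week)

0.94 deploys/day


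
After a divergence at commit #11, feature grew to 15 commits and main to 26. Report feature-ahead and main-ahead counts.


Common ancestor: commit #11
feature commits after divergence: 15 - 11 = 4
main commits after divergence: 26 - 11 = 15
feature is 4 commits ahead of main
main is 15 commits ahead of feature

feature ahead: 4, main ahead: 15


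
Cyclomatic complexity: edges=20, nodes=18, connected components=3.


Formula: V(G) = E - N + 2P
V(G) = 20 - 18 + 2*3
V(G) = 2 + 6
V(G) = 8

8


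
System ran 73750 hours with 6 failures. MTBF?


Formula: MTBF = Total operating time / Number of failures
MTBF = 73750 / 6
MTBF = 12291.67 hours

12291.67 hours


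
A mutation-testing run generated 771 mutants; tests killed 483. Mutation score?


Mutation score = killed / total * 100
Mutation score = 483 / 771 * 100
Mutation score = 62.65%

62.65%


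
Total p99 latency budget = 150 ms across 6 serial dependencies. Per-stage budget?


Formula: per_stage = total_budget / stages
per_stage = 150 / 6
per_stage = 25.0 ms

25.0 ms


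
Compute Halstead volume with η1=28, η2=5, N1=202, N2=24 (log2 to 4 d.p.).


Formula: V = N * log2(η), where N = N1 + N2 and η = η1 + η2
η = 28 + 5 = 33
N = 202 + 24 = 226
log2(33) ≈ 5.0444
V = 226 * 5.0444 = 1140.03

1140.03


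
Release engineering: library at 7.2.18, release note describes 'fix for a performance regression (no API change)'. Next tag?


Current: 7.2.18
Change category: 'fix for a performance regression (no API change)' → patch bump
SemVer rule: patch bump → increment PATCH (MAJOR and MINOR unchanged)
New: 7.2.19

7.2.19


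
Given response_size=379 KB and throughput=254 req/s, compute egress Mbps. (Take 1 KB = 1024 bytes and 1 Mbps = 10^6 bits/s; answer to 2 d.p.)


Formula: Mbps = payload_bytes * RPS * 8 / 1e6
Payload per request = 379 KB = 379 * 1024 = 388096 bytes
Total bytes/sec = 388096 * 254 = 98576384
Total bits/sec = 98576384 * 8 = 788611072
Mbps = 788611072 / 1e6 = 788.61

788.61 Mbps


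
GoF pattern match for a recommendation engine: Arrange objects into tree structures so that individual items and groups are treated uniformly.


This matches the Composite pattern

Composite


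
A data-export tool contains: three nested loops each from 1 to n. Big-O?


Reasoning: three levels of nesting over n
Complexity: O(n^3)

O(n^3)


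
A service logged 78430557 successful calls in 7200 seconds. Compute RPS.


Formula: throughput = requests / seconds
throughput = 78430557 / 7200
throughput = 10893.13 requests/second

10893.13 requests/second


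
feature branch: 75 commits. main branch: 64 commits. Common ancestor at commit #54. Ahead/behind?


Common ancestor: commit #54
feature commits after divergence: 75 - 54 = 21
main commits after divergence: 64 - 54 = 10
feature is 21 commits ahead of main
main is 10 commits ahead of feature

feature ahead: 21, main ahead: 10


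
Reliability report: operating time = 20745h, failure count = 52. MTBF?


Formula: MTBF = Total operating time / Number of failures
MTBF = 20745 / 52
MTBF = 398.94 hours

398.94 hours


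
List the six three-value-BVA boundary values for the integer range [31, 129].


Range: [31, 129]
Boundaries: just below min, min, min+1, max-1, max, just above max
Values: [30, 31, 32, 128, 129, 130]

[30, 31, 32, 128, 129, 130]


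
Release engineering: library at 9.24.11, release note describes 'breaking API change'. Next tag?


Current: 9.24.11
Change category: 'breaking API change' → major bump
SemVer rule: major bump → increment MAJOR, reset MINOR and PATCH to 0
New: 10.0.0

10.0.0


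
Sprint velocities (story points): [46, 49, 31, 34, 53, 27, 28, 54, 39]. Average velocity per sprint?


Formula: Avg velocity = Total points / Number of sprints
Points: [46, 49, 31, 34, 53, 27, 28, 54, 39]
Sum = 46 + 49 + 31 + 34 + 53 + 27 + 28 + 54 + 39 = 361
Avg velocity = 361 / 9 = 40.11 points/sprint

40.11 points/sprint


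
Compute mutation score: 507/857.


Mutation score = killed / total * 100
Mutation score = 507 / 857 * 100
Mutation score = 59.16%

59.16%


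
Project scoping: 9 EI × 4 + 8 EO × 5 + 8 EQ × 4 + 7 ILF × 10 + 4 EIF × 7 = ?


UFP = EI*4 + EO*5 + EQ*4 + ILF*10 + EIF*7
UFP = 9*4 + 8*5 + 8*4 + 7*10 + 4*7
UFP = 36 + 40 + 32 + 70 + 28
UFP = 206

206


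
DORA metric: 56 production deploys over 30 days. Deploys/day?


Formula: deployments per day = releases / days
= 56 / 30
= 1.867 deploys/day
(equivalently, 13.07 deploys/week)

1.867 deploys/day


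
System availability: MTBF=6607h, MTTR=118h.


Availability = MTBF / (MTBF + MTTR)
Availability = 6607 / (6607 + 118)
Availability = 6607 / 6725
Availability = 98.2454%

98.2454%


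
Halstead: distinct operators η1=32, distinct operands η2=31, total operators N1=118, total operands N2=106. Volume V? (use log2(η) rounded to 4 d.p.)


Formula: V = N * log2(η), where N = N1 + N2 and η = η1 + η2
η = 32 + 31 = 63
N = 118 + 106 = 224
log2(63) ≈ 5.9773
V = 224 * 5.9773 = 1338.92

1338.92


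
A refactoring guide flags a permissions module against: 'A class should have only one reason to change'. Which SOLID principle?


This describes the Single Responsibility Principle (SRP)

Single Responsibility Principle (SRP)


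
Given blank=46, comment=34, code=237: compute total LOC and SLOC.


Total LOC = blank + comment + code
Total LOC = 46 + 34 + 237 = 317
SLOC (source only) = code = 237

Total LOC: 317, SLOC: 237


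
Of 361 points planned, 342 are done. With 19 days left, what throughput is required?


Formula: Required rate = Remaining points / Days left
Remaining = 361 - 342 = 19 points
Required rate = 19 / 19 = 1.0 points/day

1.0 points/day


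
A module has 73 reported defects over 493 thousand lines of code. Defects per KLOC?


Defect density = defects / KLOC
Defect density = 73 / 493
Defect density = 0.148 defects/KLOC

0.148 defects/KLOC


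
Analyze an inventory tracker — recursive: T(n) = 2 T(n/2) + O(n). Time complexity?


Reasoning: master theorem case 2 (merge-sort recurrence)
Complexity: O(n log n)

O(n log n)


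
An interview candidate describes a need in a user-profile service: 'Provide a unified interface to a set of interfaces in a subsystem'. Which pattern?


This matches the Facade pattern

Facade


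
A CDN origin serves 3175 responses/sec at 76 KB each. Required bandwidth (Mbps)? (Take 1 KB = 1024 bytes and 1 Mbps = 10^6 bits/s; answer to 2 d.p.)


Formula: Mbps = payload_bytes * RPS * 8 / 1e6
Payload per request = 76 KB = 76 * 1024 = 77824 bytes
Total bytes/sec = 77824 * 3175 = 247091200
Total bits/sec = 247091200 * 8 = 1976729600
Mbps = 1976729600 / 1e6 = 1976.73

1976.73 Mbps


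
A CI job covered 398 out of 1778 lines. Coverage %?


Coverage = covered / total * 100
Coverage = 398 / 1778 * 100
Coverage = 22.38%

22.38%


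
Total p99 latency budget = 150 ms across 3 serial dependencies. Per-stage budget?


Formula: per_stage = total_budget / stages
per_stage = 150 / 3
per_stage = 50.0 ms

50.0 ms


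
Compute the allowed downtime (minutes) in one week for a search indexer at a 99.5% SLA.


Formula: allowed downtime = period * (100 - SLA) / 100
Period (week) = 10080 minutes
Unavailability fraction = (100 - 99.5) / 100
Allowed downtime = 10080 * (100 - 99.5) / 100
Allowed downtime = 50.4 minutes

50.4 minutes


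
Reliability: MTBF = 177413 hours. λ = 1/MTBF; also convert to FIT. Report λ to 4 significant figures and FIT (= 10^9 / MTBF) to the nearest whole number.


Formula: λ = 1 / MTBF; FIT = λ × 1e9 = 1e9 / MTBF
λ = 1 / 177413 ≈ 5.637e-06 failures/hour
FIT = 1e9 / 177413 ≈ 5637 failures per 1e9 hours (nearest whole number)

λ = 5.637e-06 /h, FIT = 5637


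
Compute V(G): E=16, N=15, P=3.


Formula: V(G) = E - N + 2P
V(G) = 16 - 15 + 2*3
V(G) = 1 + 6
V(G) = 7

7


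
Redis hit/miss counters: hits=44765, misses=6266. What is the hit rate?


Formula: hit rate = hits / (hits + misses) * 100
hit rate = 44765 / (44765 + 6266) * 100
hit rate = 44765 / 51031 * 100
hit rate = 87.72%

87.72%


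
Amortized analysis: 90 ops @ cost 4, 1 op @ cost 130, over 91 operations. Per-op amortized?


Formula: Amortized cost = Total cost / Operations
Total cost = (90 * 4) + (1 * 130)
Total cost = 360 + 130 = 490
Amortized = 490 / 91 = 5.3846

5.3846


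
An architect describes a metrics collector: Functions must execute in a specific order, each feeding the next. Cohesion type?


Reasoning: Output of one is input to next
Type: Sequential cohesion

Sequential cohesion


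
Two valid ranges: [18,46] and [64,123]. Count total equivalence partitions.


Valid ranges: [18,46] and [64,123]
Class 1: x < 18 — invalid
Class 2: 18 ≤ x ≤ 46 — valid
Class 3: 46 < x < 64 — invalid (gap between ranges)
Class 4: 64 ≤ x ≤ 123 — valid
Class 5: x > 123 — invalid
Total equivalence classes: 5

5 equivalence classes


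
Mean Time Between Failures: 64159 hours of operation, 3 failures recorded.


Formula: MTBF = Total operating time / Number of failures
MTBF = 64159 / 3
MTBF = 21386.33 hours

21386.33 hours


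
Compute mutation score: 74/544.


Mutation score = killed / total * 100
Mutation score = 74 / 544 * 100
Mutation score = 13.6%

13.6%


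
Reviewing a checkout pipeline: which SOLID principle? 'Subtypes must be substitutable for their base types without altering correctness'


This describes the Liskov Substitution Principle (LSP)

Liskov Substitution Principle (LSP)


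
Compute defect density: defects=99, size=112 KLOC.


Defect density = defects / KLOC
Defect density = 99 / 112
Defect density = 0.884 defects/KLOC

0.884 defects/KLOC


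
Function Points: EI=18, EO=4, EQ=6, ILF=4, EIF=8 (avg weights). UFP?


UFP = EI*4 + EO*5 + EQ*4 + ILF*10 + EIF*7
UFP = 18*4 + 4*5 + 6*4 + 4*10 + 8*7
UFP = 72 + 20 + 24 + 40 + 56
UFP = 212

212


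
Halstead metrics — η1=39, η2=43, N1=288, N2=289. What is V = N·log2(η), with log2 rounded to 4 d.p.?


Formula: V = N * log2(η), where N = N1 + N2 and η = η1 + η2
η = 39 + 43 = 82
N = 288 + 289 = 577
log2(82) ≈ 6.3576
V = 577 * 6.3576 = 3668.34

3668.34


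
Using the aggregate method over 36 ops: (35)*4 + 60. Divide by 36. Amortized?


Formula: Amortized cost = Total cost / Operations
Total cost = (35 * 4) + (1 * 60)
Total cost = 140 + 60 = 200
Amortized = 200 / 36 = 5.5556

5.5556


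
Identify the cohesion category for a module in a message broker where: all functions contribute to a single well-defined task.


Reasoning: Best: single purpose
Type: Functional cohesion

Functional cohesion


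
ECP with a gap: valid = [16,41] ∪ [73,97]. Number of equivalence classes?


Valid ranges: [16,41] and [73,97]
Class 1: x < 16 — invalid
Class 2: 16 ≤ x ≤ 41 — valid
Class 3: 41 < x < 73 — invalid (gap between ranges)
Class 4: 73 ≤ x ≤ 97 — valid
Class 5: x > 97 — invalid
Total equivalence classes: 5

5 equivalence classes


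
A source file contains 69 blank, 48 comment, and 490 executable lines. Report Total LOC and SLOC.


Total LOC = blank + comment + code
Total LOC = 69 + 48 + 490 = 607
SLOC (source only) = code = 490

Total LOC: 607, SLOC: 490


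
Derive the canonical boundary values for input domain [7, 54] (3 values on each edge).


Range: [7, 54]
Boundaries: just below min, min, min+1, max-1, max, just above max
Values: [6, 7, 8, 53, 54, 55]

[6, 7, 8, 53, 54, 55]


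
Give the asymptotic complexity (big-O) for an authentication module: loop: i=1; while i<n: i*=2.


Reasoning: i doubles each step so iterations are log2(n)
Complexity: O(log n)

O(log n)


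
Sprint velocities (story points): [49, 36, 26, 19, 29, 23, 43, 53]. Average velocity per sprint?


Formula: Avg velocity = Total points / Number of sprints
Points: [49, 36, 26, 19, 29, 23, 43, 53]
Sum = 49 + 36 + 26 + 19 + 29 + 23 + 43 + 53 = 278
Avg velocity = 278 / 8 = 34.75 points/sprint

34.75 points/sprint


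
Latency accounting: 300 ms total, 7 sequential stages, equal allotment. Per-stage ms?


Formula: per_stage = total_budget / stages
per_stage = 300 / 7
per_stage = 42.86 ms

42.86 ms


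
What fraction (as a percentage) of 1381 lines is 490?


Coverage = covered / total * 100
Coverage = 490 / 1381 * 100
Coverage = 35.48%

35.48%


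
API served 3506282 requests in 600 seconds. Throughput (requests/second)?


Formula: throughput = requests / seconds
throughput = 3506282 / 600
throughput = 5843.8 requests/second

5843.8 requests/second


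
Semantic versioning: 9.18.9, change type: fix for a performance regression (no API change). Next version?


Current: 9.18.9
Change category: 'fix for a performance regression (no API change)' → patch bump
SemVer rule: patch bump → increment PATCH (MAJOR and MINOR unchanged)
New: 9.18.10

9.18.10


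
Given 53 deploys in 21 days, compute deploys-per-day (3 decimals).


Formula: deployments per day = releases / days
= 53 / 21
= 2.524 deploys/day
(equivalently, 17.67 deploys/week)

2.524 deploys/day


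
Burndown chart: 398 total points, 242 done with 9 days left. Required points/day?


Formula: Required rate = Remaining points / Days left
Remaining = 398 - 242 = 156 points
Required rate = 156 / 9 = 17.33 points/day

17.33 points/day


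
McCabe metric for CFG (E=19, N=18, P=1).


Formula: V(G) = E - N + 2P
V(G) = 19 - 18 + 2*1
V(G) = 1 + 2
V(G) = 3

3


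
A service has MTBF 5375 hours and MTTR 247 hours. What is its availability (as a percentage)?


Availability = MTBF / (MTBF + MTTR)
Availability = 5375 / (5375 + 247)
Availability = 5375 / 5622
Availability = 95.6065%

95.6065%


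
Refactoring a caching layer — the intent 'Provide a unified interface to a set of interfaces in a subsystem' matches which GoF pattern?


This matches the Facade pattern

Facade


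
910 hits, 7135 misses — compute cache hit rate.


Formula: hit rate = hits / (hits + misses) * 100
hit rate = 910 / (910 + 7135) * 100
hit rate = 910 / 8045 * 100
hit rate = 11.31%

11.31%


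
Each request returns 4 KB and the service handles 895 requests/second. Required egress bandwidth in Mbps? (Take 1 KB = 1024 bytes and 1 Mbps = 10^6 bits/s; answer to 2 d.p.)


Formula: Mbps = payload_bytes * RPS * 8 / 1e6
Payload per request = 4 KB = 4 * 1024 = 4096 bytes
Total bytes/sec = 4096 * 895 = 3665920
Total bits/sec = 3665920 * 8 = 29327360
Mbps = 29327360 / 1e6 = 29.33

29.33 Mbps


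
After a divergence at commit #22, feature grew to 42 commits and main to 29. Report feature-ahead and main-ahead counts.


Common ancestor: commit #22
feature commits after divergence: 42 - 22 = 20
main commits after divergence: 29 - 22 = 7
feature is 20 commits ahead of main
main is 7 commits ahead of feature

feature ahead: 20, main ahead: 7


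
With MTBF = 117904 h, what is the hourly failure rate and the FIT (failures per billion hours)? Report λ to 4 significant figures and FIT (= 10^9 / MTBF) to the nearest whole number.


Formula: λ = 1 / MTBF; FIT = λ × 1e9 = 1e9 / MTBF
λ = 1 / 117904 ≈ 8.481e-06 failures/hour
FIT = 1e9 / 117904 ≈ 8481 failures per 1e9 hours (nearest whole number)

λ = 8.481e-06 /h, FIT = 8481
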